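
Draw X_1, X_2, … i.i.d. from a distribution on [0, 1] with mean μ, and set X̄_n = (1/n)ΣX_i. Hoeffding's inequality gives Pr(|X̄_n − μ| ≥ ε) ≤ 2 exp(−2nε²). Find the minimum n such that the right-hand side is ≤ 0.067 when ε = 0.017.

Require 2·exp(−2nε²) ≤ 0.067, i.e. 2nε² ≥ ln(2/0.067) = 3.396210.
So n ≥ 3.396210 / (2·0.017²) = 5875.796.
The smallest integer n is 5876.

5876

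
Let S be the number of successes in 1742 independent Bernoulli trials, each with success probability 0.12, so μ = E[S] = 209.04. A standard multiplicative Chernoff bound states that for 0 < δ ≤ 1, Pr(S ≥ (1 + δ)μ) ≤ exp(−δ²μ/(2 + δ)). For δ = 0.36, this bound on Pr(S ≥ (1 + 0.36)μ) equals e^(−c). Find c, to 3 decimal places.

c = δ²μ/(2 + δ) = 0.36²·209.04/(2 + 0.36) = 11.4795.

11.479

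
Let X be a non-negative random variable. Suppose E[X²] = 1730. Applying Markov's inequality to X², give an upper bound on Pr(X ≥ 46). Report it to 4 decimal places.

Since X ≥ 0, the event {X ≥ 46} is the same as {X² ≥ 2116}.
Markov's inequality applied to X² gives Pr(X² ≥ 2116) ≤ E[X²]/2116 = 1730/2116 = 0.8176.

0.8176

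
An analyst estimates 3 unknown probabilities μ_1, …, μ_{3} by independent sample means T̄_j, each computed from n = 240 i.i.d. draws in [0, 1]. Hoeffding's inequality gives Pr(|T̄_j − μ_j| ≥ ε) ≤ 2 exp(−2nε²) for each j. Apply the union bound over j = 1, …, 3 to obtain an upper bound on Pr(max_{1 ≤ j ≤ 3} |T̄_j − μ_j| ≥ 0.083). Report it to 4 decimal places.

0.2198

Per-experiment Hoeffding bound: 2·exp(−2·240·0.083²) = 2·exp(−3.30672) = 0.073272.
Union bound over 3 events: 3·0.073272 = 0.21982.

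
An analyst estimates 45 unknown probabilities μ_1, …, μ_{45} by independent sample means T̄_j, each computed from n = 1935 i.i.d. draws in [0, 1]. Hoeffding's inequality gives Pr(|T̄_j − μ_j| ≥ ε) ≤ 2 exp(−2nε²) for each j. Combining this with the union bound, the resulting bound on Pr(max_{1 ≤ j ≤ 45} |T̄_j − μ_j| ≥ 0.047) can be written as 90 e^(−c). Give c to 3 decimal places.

8.549

Union bound over the 45 events: Pr(max_{1 ≤ j ≤ 45} |T̄_j − μ_j| ≥ 0.047) ≤ 45·2·exp(−2nε²) = 90 exp(−2·1935·0.047²).
So c = 2·1935·0.047² = 8.5488.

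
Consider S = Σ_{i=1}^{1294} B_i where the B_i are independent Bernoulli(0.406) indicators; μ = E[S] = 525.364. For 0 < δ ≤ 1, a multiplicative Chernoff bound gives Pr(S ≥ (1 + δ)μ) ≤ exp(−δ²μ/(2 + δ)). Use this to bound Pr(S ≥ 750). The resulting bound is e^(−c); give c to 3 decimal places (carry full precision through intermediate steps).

Write 750 = (1 + δ)μ, so δ = 750/525.364 − 1 = 0.4275816…
Then the exponent is δ²μ/(2 + δ) = (750 − μ)² / (μ·(2 + δ)) = 39.566220.

39.566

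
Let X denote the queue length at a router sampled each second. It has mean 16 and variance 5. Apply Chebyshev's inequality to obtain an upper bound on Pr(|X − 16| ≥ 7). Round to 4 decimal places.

0.1020

Chebyshev: Pr(|X − μ| ≥ t) ≤ Var(X)/t².
Bound = 5 / 49 = 0.1020.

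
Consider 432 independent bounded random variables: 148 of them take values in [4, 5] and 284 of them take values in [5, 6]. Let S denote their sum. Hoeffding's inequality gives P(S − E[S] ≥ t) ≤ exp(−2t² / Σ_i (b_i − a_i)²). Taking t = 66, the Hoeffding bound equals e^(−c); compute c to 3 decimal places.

Σ(b_i − a_i)² = 148·1² + 284·1² = 432.
c = 2t² / 432 = 2·66² / 432 = 20.1667.

20.167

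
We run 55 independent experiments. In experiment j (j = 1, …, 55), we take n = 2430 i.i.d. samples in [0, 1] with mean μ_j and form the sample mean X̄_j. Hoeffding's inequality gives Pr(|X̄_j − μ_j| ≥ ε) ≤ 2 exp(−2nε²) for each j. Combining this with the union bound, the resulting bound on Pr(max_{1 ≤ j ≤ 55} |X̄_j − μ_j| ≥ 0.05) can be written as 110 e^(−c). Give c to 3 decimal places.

Union bound over the 55 events: Pr(max_{1 ≤ j ≤ 55} |X̄_j − μ_j| ≥ 0.05) ≤ 55·2·exp(−2nε²) = 110 exp(−2·2430·0.05²).
So c = 2·2430·0.05² = 12.1500.

12.150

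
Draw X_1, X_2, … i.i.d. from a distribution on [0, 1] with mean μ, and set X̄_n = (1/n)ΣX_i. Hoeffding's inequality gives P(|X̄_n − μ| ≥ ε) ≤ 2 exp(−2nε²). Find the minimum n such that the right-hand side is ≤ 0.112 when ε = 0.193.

Require 2·exp(−2nε²) ≤ 0.112, i.e. 2nε² ≥ ln(2/0.112) = 2.882404.
So n ≥ 2.882404 / (2·0.193²) = 38.691.
The smallest integer n is 39.

39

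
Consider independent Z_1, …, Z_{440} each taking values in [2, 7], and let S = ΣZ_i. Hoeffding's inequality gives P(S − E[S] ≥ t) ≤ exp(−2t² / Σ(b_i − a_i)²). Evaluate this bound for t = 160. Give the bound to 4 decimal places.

Σ(b_i − a_i)² = 440·(5)² = 11000.
Exponent = 2·160²/11000 = 4.6545.
Bound = exp(−4.6545) = 0.00952.

0.0095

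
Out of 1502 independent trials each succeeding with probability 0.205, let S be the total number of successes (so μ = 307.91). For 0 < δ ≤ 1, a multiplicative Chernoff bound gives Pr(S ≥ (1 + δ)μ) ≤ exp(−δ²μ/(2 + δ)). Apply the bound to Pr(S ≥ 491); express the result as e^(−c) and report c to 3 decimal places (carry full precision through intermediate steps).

Write 491 = (1 + δ)μ, so δ = 491/307.91 − 1 = 0.5946218…
Then the exponent is δ²μ/(2 + δ) = (491 − μ)² / (μ·(2 + δ)) = 41.959605.

41.960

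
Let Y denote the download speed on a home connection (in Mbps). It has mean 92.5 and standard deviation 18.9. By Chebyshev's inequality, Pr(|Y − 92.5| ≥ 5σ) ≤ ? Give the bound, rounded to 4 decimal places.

0.0400

Chebyshev: Pr(|Y − μ| ≥ t) ≤ Var(Y)/t².
Var(Y) = σ² = 18.9² = 357.21.
t = 5·18.9 = 94.5.
Bound = 357.21 / 8930.25 = 0.0400.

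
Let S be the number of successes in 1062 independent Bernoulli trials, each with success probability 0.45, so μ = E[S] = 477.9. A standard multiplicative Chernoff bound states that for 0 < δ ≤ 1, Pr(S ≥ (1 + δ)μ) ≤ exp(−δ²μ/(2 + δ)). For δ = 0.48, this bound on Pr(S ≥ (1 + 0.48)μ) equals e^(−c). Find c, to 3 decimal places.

44.398

c = δ²μ/(2 + δ) = 0.48²·477.9/(2 + 0.48) = 44.3985.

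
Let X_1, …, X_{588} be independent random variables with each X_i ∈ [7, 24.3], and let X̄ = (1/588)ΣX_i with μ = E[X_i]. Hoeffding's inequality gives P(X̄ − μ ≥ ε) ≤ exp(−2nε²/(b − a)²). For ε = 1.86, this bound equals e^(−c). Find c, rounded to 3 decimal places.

c = 2nε²/(b − a)² = 2·588·1.86² / 17.3² = 13.5938.

13.594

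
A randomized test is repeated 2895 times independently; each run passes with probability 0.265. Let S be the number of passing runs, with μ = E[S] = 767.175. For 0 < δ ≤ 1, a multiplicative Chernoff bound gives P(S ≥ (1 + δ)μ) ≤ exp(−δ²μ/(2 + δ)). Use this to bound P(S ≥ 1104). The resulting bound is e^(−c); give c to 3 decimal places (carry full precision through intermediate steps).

60.631

Write 1104 = (1 + δ)μ, so δ = 1104/767.175 − 1 = 0.4390459…
Then the exponent is δ²μ/(2 + δ) = (1104 − μ)² / (μ·(2 + δ)) = 60.630930.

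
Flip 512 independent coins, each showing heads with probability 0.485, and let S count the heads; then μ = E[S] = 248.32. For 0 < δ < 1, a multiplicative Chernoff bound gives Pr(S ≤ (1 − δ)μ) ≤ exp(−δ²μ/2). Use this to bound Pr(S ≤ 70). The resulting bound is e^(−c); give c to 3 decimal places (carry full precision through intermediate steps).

Write 70 = (1 − δ)μ, so δ = 1 − 70/248.32 = 0.7181057…
Then the exponent is δ²μ/2 = (μ − 70)²/(2μ) = 64.026302.

64.026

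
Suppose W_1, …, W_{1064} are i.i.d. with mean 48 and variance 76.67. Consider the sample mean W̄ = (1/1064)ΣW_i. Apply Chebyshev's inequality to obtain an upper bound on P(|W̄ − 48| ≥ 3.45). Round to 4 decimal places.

Var(W̄) = Var(W_i)/n = 76.67/1064 = 0.072058.
Chebyshev: P(|W̄ − 48| ≥ 3.45) ≤ Var(W̄)/(3.45)² = 76.67/(1064·3.45²) = 0.0061.

0.0061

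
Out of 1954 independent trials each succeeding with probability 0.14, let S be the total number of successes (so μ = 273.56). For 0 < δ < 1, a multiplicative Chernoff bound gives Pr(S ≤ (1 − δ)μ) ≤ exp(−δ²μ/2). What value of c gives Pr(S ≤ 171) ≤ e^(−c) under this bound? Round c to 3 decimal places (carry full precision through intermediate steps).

19.225

Write 171 = (1 − δ)μ, so δ = 1 − 171/273.56 = 0.3749086…
Then the exponent is δ²μ/2 = (μ − 171)²/(2μ) = 19.225314.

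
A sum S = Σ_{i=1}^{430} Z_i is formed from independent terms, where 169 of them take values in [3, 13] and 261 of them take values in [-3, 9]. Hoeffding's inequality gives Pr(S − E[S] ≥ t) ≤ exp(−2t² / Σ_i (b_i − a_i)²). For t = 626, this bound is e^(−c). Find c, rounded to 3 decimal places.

Σ(b_i − a_i)² = 169·10² + 261·12² = 54484.
c = 2t² / 54484 = 2·626² / 54484 = 14.3850.

14.385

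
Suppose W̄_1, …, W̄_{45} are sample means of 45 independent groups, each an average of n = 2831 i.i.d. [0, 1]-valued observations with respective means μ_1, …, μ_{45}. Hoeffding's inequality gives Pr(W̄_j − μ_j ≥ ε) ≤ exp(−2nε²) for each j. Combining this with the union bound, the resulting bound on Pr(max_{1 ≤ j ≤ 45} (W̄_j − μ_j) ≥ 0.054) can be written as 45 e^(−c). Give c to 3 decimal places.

16.510

Union bound over the 45 events: Pr(max_{1 ≤ j ≤ 45} (W̄_j − μ_j) ≥ 0.054) ≤ 45·exp(−2nε²) = 45 exp(−2·2831·0.054²).
So c = 2·2831·0.054² = 16.5104.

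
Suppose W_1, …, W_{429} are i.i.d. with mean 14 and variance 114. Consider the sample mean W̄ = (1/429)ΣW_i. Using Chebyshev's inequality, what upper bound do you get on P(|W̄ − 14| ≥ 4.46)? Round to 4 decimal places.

0.0134

Var(W̄) = Var(W_i)/n = 114/429 = 0.26573.
Chebyshev: P(|W̄ − 14| ≥ 4.46) ≤ Var(W̄)/(4.46)² = 114/(429·4.46²) = 0.0134.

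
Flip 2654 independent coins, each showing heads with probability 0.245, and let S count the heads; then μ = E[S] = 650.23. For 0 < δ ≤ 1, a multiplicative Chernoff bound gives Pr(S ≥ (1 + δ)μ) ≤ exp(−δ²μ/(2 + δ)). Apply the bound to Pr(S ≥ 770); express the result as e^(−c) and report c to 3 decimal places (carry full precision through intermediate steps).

10.100

Write 770 = (1 + δ)μ, so δ = 770/650.23 − 1 = 0.1841964…
Then the exponent is δ²μ/(2 + δ) = (770 − μ)² / (μ·(2 + δ)) = 10.100373.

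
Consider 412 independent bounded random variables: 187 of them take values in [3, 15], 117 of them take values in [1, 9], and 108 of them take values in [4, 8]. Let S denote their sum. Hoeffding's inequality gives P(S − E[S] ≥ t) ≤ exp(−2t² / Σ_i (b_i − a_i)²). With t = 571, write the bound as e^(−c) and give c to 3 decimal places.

Σ(b_i − a_i)² = 187·12² + 117·8² + 108·4² = 36144.
c = 2t² / 36144 = 2·571² / 36144 = 18.0412.

18.041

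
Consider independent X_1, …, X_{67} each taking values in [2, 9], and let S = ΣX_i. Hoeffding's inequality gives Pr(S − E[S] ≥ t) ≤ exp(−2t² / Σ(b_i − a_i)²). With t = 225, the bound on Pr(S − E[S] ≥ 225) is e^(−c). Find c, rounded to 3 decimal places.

Σ(b_i − a_i)² = 67·(7)² = 3283.
c = 2t²/3283 = 2·225²/3283 = 30.8407.

30.841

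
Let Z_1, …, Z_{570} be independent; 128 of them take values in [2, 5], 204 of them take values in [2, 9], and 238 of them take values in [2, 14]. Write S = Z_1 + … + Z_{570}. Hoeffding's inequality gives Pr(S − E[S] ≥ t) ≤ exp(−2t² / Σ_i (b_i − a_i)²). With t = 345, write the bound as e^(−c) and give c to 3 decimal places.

Σ(b_i − a_i)² = 128·3² + 204·7² + 238·12² = 45420.
c = 2t² / 45420 = 2·345² / 45420 = 5.2411.

5.241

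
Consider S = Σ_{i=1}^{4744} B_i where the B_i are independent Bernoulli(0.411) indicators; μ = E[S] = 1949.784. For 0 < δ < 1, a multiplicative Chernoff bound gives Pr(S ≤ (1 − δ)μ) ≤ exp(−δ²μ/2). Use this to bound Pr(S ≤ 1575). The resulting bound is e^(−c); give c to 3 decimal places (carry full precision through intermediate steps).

Write 1575 = (1 − δ)μ, so δ = 1 − 1575/1949.784 = 0.1922182…
Then the exponent is δ²μ/2 = (μ − 1575)²/(2μ) = 36.020156.

36.020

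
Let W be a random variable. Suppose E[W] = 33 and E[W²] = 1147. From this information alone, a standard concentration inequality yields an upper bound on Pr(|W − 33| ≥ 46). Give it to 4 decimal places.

0.0274

The first two moments determine the variance, so Chebyshev's inequality is the sharpest standard bound available.
Var(W) = E[W²] − (E[W])² = 1147 − 1089 = 58.
Chebyshev's inequality: Pr(|W − μ| ≥ t) ≤ Var(W)/t² = 58/2116 = 0.0274.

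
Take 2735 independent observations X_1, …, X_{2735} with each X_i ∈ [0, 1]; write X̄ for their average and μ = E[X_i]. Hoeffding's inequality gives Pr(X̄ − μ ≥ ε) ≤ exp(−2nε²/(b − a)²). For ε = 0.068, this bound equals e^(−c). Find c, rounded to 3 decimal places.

25.293

c = 2nε²/(b − a)² = 2·2735·0.068² / 1² = 25.2933.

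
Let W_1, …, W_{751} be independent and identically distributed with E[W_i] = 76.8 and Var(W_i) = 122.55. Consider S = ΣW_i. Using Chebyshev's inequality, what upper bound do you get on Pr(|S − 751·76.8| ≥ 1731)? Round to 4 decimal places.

Var(S) = n·Var(W_i) = 751·122.55 = 92035.05.
Chebyshev: Pr(|S − 751·76.8| ≥ 1731) ≤ Var(S)/1731² = 92035.05/2996361 = 0.0307.

0.0307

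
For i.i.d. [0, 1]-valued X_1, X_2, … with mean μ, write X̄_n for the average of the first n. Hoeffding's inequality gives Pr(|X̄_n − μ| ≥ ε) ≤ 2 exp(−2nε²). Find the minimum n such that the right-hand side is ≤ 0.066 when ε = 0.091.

Require 2·exp(−2nε²) ≤ 0.066, i.e. 2nε² ≥ ln(2/0.066) = 3.411248.
So n ≥ 3.411248 / (2·0.091²) = 205.968.
The smallest integer n is 206.

206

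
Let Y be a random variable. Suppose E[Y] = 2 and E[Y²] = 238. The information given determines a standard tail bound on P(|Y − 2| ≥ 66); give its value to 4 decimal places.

0.0537

The first two moments determine the variance, so Chebyshev's inequality is the sharpest standard bound available.
Var(Y) = E[Y²] − (E[Y])² = 238 − 4 = 234.
Chebyshev's inequality: P(|Y − μ| ≥ t) ≤ Var(Y)/t² = 234/4356 = 0.0537.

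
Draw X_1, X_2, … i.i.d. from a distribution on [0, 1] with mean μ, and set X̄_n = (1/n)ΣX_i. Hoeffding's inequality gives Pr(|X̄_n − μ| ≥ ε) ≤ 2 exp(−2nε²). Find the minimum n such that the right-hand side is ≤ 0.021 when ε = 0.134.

127

Require 2·exp(−2nε²) ≤ 0.021, i.e. 2nε² ≥ ln(2/0.021) = 4.556380.
So n ≥ 4.556380 / (2·0.134²) = 126.876.
The smallest integer n is 127.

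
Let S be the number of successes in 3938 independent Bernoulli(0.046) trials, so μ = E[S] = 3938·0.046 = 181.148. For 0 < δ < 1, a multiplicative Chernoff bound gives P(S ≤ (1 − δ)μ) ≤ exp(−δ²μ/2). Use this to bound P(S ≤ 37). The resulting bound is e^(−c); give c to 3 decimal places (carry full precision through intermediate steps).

57.353

Write 37 = (1 − δ)μ, so δ = 1 − 37/181.148 = 0.7957471…
Then the exponent is δ²μ/2 = (μ − 37)²/(2μ) = 57.352678.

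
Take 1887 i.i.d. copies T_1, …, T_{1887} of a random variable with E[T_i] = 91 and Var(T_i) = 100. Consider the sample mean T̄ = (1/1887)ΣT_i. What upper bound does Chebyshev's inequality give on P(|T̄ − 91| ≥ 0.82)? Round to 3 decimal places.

0.079

Var(T̄) = Var(T_i)/n = 100/1887 = 0.052994.
Chebyshev: P(|T̄ − 91| ≥ 0.82) ≤ Var(T̄)/(0.82)² = 100/(1887·0.82²) = 0.0788.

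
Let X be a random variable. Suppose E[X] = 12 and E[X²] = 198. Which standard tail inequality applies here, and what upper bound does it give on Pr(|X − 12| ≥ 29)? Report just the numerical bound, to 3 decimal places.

The first two moments determine the variance, so Chebyshev's inequality is the sharpest standard bound available.
Var(X) = E[X²] − (E[X])² = 198 − 144 = 54.
Chebyshev's inequality: Pr(|X − μ| ≥ t) ≤ Var(X)/t² = 54/841 = 0.0642.

0.064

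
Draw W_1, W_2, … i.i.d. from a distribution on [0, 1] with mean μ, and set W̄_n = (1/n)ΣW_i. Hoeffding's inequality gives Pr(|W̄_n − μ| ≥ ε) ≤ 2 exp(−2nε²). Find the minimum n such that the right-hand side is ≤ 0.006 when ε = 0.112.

Require 2·exp(−2nε²) ≤ 0.006, i.e. 2nε² ≥ ln(2/0.006) = 5.809143.
So n ≥ 5.809143 / (2·0.112²) = 231.551.
The smallest integer n is 232.

232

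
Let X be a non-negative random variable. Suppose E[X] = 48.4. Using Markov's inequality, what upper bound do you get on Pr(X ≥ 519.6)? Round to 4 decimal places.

Markov's inequality: for a non-negative random variable, Pr(X ≥ a) ≤ E[X]/a.
Here E[X] = 48.4 and a = 519.6, so the bound is 48.4/519.6 = 0.0931.

0.0931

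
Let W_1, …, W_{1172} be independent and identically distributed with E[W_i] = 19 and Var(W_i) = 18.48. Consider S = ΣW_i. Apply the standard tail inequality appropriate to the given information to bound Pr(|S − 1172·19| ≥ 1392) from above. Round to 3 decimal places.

With mean and variance of each term known, Chebyshev's inequality bounds the deviation of the sum (or sample mean).
Var(S) = n·Var(W_i) = 1172·18.48 = 21658.56.
Chebyshev: Pr(|S − 1172·19| ≥ 1392) ≤ Var(S)/1392² = 21658.56/1937664 = 0.0112.

0.011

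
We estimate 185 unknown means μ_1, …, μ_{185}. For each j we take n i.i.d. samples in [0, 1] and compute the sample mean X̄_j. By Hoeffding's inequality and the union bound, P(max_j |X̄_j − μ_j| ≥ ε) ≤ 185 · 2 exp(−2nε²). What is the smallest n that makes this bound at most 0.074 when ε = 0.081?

Need 2·185·exp(−2nε²) ≤ 0.074, i.e. exp(−2nε²) ≤ 0.074/370.
So 2nε² ≥ ln(370/0.074) = 8.517193.
Hence n ≥ 8.517193/(2·0.081²) = 649.077.
The smallest integer n is 650.

650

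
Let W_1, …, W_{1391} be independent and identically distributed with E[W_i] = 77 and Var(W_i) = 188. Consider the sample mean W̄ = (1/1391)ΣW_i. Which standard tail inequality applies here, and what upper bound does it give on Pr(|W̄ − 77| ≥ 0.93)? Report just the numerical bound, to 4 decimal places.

With mean and variance of each term known, Chebyshev's inequality bounds the deviation of the sum (or sample mean).
Var(W̄) = Var(W_i)/n = 188/1391 = 0.13515.
Chebyshev: Pr(|W̄ − 77| ≥ 0.93) ≤ Var(W̄)/(0.93)² = 188/(1391·0.93²) = 0.1563.

0.1563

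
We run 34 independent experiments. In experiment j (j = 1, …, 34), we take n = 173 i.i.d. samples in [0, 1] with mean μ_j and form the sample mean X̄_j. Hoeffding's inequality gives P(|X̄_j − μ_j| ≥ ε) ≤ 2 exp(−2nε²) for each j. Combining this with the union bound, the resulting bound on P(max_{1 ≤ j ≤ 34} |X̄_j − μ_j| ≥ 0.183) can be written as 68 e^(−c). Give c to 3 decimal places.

11.587

Union bound over the 34 events: P(max_{1 ≤ j ≤ 34} |X̄_j − μ_j| ≥ 0.183) ≤ 34·2·exp(−2nε²) = 68 exp(−2·173·0.183²).
So c = 2·173·0.183² = 11.5872.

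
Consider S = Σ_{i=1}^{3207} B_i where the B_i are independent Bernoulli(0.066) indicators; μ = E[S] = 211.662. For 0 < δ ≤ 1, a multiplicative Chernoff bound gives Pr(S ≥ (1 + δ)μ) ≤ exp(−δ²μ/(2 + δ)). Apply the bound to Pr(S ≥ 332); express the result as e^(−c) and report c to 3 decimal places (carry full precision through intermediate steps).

26.636

Write 332 = (1 + δ)μ, so δ = 332/211.662 − 1 = 0.5685385…
Then the exponent is δ²μ/(2 + δ) = (332 − μ)² / (μ·(2 + δ)) = 26.636466.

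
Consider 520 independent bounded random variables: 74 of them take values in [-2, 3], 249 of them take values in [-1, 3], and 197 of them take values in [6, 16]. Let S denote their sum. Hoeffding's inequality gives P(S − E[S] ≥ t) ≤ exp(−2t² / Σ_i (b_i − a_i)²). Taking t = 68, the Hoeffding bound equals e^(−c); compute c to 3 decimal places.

0.362

Σ(b_i − a_i)² = 74·5² + 249·4² + 197·10² = 25534.
c = 2t² / 25534 = 2·68² / 25534 = 0.3622.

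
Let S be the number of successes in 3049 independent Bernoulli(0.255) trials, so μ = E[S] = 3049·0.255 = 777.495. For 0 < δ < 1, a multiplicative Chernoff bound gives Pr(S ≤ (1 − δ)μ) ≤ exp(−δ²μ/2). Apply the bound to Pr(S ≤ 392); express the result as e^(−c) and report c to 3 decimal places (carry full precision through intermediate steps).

Write 392 = (1 − δ)μ, so δ = 1 − 392/777.495 = 0.4958167…
Then the exponent is δ²μ/2 = (μ − 392)²/(2μ) = 95.567428.

95.567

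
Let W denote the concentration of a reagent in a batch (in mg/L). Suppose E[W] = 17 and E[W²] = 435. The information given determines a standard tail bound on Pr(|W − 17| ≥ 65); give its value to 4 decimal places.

The first two moments determine the variance, so Chebyshev's inequality is the sharpest standard bound available.
Var(W) = E[W²] − (E[W])² = 435 − 289 = 146.
Chebyshev's inequality: Pr(|W − μ| ≥ t) ≤ Var(W)/t² = 146/4225 = 0.0346.

0.0346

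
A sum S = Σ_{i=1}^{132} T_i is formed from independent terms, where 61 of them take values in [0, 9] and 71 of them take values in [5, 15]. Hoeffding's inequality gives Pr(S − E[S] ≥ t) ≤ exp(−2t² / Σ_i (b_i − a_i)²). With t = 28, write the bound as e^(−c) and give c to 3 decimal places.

0.130

Σ(b_i − a_i)² = 61·9² + 71·10² = 12041.
c = 2t² / 12041 = 2·28² / 12041 = 0.1302.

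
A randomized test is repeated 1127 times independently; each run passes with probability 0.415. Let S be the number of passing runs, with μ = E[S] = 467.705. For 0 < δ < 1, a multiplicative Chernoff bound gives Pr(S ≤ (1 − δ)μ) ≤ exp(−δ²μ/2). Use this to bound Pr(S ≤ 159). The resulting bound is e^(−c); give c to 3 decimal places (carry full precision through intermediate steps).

101.879

Write 159 = (1 − δ)μ, so δ = 1 − 159/467.705 = 0.6600421…
Then the exponent is δ²μ/2 = (μ − 159)²/(2μ) = 101.879151.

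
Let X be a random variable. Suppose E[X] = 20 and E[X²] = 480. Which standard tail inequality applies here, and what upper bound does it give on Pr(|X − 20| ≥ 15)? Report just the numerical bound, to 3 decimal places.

0.356

The first two moments determine the variance, so Chebyshev's inequality is the sharpest standard bound available.
Var(X) = E[X²] − (E[X])² = 480 − 400 = 80.
Chebyshev's inequality: Pr(|X − μ| ≥ t) ≤ Var(X)/t² = 80/225 = 0.3556.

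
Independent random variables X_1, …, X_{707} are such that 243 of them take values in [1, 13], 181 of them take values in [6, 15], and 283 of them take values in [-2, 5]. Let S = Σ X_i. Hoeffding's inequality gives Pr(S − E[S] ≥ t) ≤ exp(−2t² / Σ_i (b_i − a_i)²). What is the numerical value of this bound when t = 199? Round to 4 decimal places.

0.2874

Σ(b_i − a_i)² = 243·12² + 181·9² + 283·7² = 63520.
Exponent = 2·199² / 63520 = 1.24688.
Bound = exp(−1.24688) = 0.28740.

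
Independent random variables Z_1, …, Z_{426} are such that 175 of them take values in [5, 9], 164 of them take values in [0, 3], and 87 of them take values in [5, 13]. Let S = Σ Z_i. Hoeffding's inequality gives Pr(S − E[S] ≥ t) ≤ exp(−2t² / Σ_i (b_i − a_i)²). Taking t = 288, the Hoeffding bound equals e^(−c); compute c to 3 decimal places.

Σ(b_i − a_i)² = 175·4² + 164·3² + 87·8² = 9844.
c = 2t² / 9844 = 2·288² / 9844 = 16.8517.

16.852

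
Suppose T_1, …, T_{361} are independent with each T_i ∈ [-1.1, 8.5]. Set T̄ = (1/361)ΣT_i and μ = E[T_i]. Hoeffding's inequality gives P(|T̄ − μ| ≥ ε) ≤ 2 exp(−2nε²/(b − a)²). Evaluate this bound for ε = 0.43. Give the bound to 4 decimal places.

0.4698

Exponent: 2nε²/(b − a)² = 2·361·0.43² / 9.6² = 1.44854.
Bound = 2·exp(−1.44854) = 0.46982.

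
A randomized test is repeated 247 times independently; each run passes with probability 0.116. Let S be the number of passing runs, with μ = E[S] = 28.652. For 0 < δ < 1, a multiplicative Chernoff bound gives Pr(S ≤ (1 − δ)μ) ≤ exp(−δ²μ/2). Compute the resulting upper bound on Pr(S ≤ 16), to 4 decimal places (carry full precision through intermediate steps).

0.0612

Write 16 = (1 − δ)μ, so δ = 1 − 16/28.652 = 0.4415748…
Then the exponent is δ²μ/2 = (μ − 16)²/(2μ) = 2.793402.
Bound = exp(−2.793402) = 0.06121.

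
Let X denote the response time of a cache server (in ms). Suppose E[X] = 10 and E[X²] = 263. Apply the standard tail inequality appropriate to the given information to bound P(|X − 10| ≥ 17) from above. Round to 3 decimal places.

0.564

The first two moments determine the variance, so Chebyshev's inequality is the sharpest standard bound available.
Var(X) = E[X²] − (E[X])² = 263 − 100 = 163.
Chebyshev's inequality: P(|X − μ| ≥ t) ≤ Var(X)/t² = 163/289 = 0.5640.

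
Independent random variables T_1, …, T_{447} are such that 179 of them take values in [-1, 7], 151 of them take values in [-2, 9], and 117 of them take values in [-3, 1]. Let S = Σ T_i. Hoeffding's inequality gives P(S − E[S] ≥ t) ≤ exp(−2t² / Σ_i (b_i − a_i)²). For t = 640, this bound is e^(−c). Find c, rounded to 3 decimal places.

Σ(b_i − a_i)² = 179·8² + 151·11² + 117·4² = 31599.
c = 2t² / 31599 = 2·640² / 31599 = 25.9249.

25.925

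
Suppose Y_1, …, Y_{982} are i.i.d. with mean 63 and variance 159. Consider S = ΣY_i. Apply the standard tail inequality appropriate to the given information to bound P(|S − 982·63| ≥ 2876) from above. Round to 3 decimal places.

0.019

With mean and variance of each term known, Chebyshev's inequality bounds the deviation of the sum (or sample mean).
Var(S) = n·Var(Y_i) = 982·159 = 156138.
Chebyshev: P(|S − 982·63| ≥ 2876) ≤ Var(S)/2876² = 156138/8271376 = 0.0189.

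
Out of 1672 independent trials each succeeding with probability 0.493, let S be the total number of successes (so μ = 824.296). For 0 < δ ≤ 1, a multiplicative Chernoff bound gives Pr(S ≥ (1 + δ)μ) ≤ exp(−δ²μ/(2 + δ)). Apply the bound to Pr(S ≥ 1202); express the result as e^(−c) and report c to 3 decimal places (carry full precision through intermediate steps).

Write 1202 = (1 + δ)μ, so δ = 1202/824.296 − 1 = 0.458214…
Then the exponent is δ²μ/(2 + δ) = (1202 − μ)² / (μ·(2 + δ)) = 70.404478.

70.404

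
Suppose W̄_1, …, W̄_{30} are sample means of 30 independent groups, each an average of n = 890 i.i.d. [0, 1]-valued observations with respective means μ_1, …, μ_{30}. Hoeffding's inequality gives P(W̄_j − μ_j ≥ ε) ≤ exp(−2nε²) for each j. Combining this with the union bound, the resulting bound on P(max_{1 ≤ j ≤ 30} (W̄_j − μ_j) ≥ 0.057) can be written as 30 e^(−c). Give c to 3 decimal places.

Union bound over the 30 events: P(max_{1 ≤ j ≤ 30} (W̄_j − μ_j) ≥ 0.057) ≤ 30·exp(−2nε²) = 30 exp(−2·890·0.057²).
So c = 2·890·0.057² = 5.7832.

5.783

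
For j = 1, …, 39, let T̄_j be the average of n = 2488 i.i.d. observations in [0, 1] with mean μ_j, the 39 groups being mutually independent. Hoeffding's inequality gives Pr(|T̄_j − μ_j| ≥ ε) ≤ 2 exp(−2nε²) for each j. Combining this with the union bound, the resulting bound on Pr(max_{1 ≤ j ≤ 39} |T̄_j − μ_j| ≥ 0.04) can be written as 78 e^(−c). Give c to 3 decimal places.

Union bound over the 39 events: Pr(max_{1 ≤ j ≤ 39} |T̄_j − μ_j| ≥ 0.04) ≤ 39·2·exp(−2nε²) = 78 exp(−2·2488·0.04²).
So c = 2·2488·0.04² = 7.9616.

7.962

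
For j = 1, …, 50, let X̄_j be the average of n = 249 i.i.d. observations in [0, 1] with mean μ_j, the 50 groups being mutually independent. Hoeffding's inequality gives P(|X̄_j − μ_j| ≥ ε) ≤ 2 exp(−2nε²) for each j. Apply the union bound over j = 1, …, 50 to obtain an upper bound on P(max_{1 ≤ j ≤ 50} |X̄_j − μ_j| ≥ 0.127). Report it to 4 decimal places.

0.0325

Per-experiment Hoeffding bound: 2·exp(−2·249·0.127²) = 2·exp(−8.03224) = 0.00064964.
Union bound over 50 events: 50·0.00064964 = 0.03248.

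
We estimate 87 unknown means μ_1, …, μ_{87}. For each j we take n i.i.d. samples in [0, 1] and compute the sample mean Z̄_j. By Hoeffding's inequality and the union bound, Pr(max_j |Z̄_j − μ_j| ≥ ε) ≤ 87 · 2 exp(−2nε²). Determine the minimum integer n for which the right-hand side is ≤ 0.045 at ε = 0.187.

Need 2·87·exp(−2nε²) ≤ 0.045, i.e. exp(−2nε²) ≤ 0.045/174.
So 2nε² ≥ ln(174/0.045) = 8.260148.
Hence n ≥ 8.260148/(2·0.187²) = 118.107.
The smallest integer n is 119.

119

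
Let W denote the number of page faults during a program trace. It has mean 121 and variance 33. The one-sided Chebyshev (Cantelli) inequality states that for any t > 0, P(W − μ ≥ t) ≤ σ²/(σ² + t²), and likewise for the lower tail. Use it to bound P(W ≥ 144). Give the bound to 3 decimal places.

0.059

Here σ² = 33 and t = 23, so σ² + t² = 562.
Cantelli's bound: 33/562 = 0.0587.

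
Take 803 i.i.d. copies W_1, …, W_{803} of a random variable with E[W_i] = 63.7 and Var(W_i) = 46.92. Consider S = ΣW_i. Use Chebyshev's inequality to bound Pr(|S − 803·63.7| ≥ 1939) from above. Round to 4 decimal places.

0.0100

Var(S) = n·Var(W_i) = 803·46.92 = 37676.76.
Chebyshev: Pr(|S − 803·63.7| ≥ 1939) ≤ Var(S)/1939² = 37676.76/3759721 = 0.0100.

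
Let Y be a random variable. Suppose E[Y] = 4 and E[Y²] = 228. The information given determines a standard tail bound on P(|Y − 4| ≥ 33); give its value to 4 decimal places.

0.1947

The first two moments determine the variance, so Chebyshev's inequality is the sharpest standard bound available.
Var(Y) = E[Y²] − (E[Y])² = 228 − 16 = 212.
Chebyshev's inequality: P(|Y − μ| ≥ t) ≤ Var(Y)/t² = 212/1089 = 0.1947.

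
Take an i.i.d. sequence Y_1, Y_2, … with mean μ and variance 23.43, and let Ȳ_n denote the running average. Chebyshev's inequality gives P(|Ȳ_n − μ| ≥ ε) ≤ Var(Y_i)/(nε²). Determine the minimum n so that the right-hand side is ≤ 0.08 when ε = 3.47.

25

Require 23.43/(n·3.47²) ≤ 0.08, i.e. n ≥ 23.43/(0.08·3.47²) = 24.323.
The smallest integer n is 25.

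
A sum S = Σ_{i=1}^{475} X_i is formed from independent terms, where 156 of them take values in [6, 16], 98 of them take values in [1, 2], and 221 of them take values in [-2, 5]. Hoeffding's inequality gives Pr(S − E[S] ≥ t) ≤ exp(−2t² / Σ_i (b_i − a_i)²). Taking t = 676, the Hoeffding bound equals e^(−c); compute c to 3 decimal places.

Σ(b_i − a_i)² = 156·10² + 98·1² + 221·7² = 26527.
c = 2t² / 26527 = 2·676² / 26527 = 34.4537.

34.454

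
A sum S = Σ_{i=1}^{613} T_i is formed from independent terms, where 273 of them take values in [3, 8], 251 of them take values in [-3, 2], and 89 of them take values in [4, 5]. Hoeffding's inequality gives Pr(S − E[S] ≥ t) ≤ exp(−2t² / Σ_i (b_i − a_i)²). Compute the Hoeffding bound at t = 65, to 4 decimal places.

Σ(b_i − a_i)² = 273·5² + 251·5² + 89·1² = 13189.
Exponent = 2·65² / 13189 = 0.64069.
Bound = exp(−0.64069) = 0.52693.

0.5269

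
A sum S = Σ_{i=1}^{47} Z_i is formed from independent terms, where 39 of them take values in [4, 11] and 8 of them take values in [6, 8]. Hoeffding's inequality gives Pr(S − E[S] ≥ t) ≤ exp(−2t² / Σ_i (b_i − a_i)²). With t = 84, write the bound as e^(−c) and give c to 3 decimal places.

Σ(b_i − a_i)² = 39·7² + 8·2² = 1943.
c = 2t² / 1943 = 2·84² / 1943 = 7.2630.

7.263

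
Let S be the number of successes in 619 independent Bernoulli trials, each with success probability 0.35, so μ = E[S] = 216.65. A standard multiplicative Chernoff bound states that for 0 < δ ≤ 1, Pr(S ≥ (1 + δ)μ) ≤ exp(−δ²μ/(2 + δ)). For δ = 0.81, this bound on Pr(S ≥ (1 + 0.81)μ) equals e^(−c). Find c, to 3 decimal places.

c = δ²μ/(2 + δ) = 0.81²·216.65/(2 + 0.81) = 50.5851.

50.585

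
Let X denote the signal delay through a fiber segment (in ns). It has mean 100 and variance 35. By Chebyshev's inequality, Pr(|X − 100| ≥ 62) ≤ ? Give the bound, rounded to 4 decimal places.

Chebyshev: Pr(|X − μ| ≥ t) ≤ Var(X)/t².
Bound = 35 / 3844 = 0.0091.

0.0091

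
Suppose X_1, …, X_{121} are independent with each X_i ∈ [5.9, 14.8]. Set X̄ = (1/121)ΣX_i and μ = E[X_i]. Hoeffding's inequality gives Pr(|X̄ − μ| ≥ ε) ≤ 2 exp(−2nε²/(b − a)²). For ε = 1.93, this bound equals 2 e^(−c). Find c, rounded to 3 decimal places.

11.380

c = 2nε²/(b − a)² = 2·121·1.93² / 8.9² = 11.3802.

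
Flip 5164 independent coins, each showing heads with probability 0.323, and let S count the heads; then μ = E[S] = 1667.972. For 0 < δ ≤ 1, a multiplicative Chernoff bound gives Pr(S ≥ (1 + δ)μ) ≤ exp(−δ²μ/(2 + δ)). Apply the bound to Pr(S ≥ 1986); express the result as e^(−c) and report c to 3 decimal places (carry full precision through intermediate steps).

Write 1986 = (1 + δ)μ, so δ = 1986/1667.972 − 1 = 0.1906675…
Then the exponent is δ²μ/(2 + δ) = (1986 − μ)² / (μ·(2 + δ)) = 27.679963.

27.680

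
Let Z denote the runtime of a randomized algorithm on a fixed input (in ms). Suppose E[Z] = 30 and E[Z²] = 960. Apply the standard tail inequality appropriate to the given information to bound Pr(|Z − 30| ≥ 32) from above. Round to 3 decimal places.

0.059

The first two moments determine the variance, so Chebyshev's inequality is the sharpest standard bound available.
Var(Z) = E[Z²] − (E[Z])² = 960 − 900 = 60.
Chebyshev's inequality: Pr(|Z − μ| ≥ t) ≤ Var(Z)/t² = 60/1024 = 0.0586.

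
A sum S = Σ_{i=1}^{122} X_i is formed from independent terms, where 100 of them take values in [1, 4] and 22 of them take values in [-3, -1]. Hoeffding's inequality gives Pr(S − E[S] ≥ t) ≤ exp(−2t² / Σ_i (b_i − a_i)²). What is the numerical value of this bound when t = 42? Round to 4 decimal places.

0.0281

Σ(b_i − a_i)² = 100·3² + 22·2² = 988.
Exponent = 2·42² / 988 = 3.57085.
Bound = exp(−3.57085) = 0.02813.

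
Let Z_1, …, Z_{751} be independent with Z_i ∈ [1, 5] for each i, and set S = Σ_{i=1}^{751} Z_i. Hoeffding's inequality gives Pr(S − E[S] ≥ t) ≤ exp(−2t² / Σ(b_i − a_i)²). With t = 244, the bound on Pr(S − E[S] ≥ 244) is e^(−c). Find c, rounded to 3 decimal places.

9.909

Σ(b_i − a_i)² = 751·(4)² = 12016.
c = 2t²/12016 = 2·244²/12016 = 9.9095.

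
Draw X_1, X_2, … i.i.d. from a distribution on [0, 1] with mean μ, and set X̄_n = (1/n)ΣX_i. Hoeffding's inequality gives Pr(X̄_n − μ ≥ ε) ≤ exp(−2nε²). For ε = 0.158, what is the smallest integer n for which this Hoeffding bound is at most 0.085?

Require exp(−2nε²) ≤ 0.085, i.e. 2nε² ≥ ln(1/0.085) = 2.465104.
So n ≥ 2.465104 / (2·0.158²) = 49.373.
The smallest integer n is 50.

50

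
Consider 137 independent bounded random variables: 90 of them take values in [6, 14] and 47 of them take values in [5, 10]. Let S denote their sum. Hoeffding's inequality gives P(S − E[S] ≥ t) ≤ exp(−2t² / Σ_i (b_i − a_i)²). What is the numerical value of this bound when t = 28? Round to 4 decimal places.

0.7976

Σ(b_i − a_i)² = 90·8² + 47·5² = 6935.
Exponent = 2·28² / 6935 = 0.22610.
Bound = exp(−0.22610) = 0.79764.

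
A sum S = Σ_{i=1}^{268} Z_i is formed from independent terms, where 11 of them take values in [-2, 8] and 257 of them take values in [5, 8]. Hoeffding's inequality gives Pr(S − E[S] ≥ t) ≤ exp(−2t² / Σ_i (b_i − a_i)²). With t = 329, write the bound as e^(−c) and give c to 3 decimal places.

63.429

Σ(b_i − a_i)² = 11·10² + 257·3² = 3413.
c = 2t² / 3413 = 2·329² / 3413 = 63.4287.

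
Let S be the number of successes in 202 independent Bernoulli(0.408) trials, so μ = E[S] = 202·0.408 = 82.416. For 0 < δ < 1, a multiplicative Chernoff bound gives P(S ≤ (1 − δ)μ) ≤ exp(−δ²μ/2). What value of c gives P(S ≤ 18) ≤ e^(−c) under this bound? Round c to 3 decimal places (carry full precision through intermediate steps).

25.174

Write 18 = (1 − δ)μ, so δ = 1 − 18/82.416 = 0.7815958…
Then the exponent is δ²μ/2 = (μ − 18)²/(2μ) = 25.173638.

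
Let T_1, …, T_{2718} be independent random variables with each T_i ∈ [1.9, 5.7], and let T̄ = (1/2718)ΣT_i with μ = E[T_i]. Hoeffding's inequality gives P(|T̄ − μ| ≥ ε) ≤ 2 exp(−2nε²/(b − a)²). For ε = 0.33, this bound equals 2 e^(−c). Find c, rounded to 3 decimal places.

c = 2nε²/(b − a)² = 2·2718·0.33² / 3.8² = 40.9959.

40.996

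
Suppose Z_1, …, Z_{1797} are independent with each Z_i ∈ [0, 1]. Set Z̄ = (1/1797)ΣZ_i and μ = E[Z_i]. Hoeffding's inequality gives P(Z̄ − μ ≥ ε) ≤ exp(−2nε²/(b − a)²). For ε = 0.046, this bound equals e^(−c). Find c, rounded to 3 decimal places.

7.605

c = 2nε²/(b − a)² = 2·1797·0.046² / 1² = 7.6049.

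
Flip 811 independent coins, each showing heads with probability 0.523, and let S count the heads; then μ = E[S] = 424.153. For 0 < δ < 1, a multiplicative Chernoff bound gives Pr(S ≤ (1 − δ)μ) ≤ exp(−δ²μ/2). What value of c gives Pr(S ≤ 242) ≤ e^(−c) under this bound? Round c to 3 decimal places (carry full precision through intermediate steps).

39.113

Write 242 = (1 − δ)μ, so δ = 1 − 242/424.153 = 0.4294512…
Then the exponent is δ²μ/2 = (μ − 242)²/(2μ) = 39.112909.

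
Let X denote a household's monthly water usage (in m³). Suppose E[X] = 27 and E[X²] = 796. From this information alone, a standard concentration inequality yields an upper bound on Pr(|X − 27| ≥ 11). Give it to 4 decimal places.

The first two moments determine the variance, so Chebyshev's inequality is the sharpest standard bound available.
Var(X) = E[X²] − (E[X])² = 796 − 729 = 67.
Chebyshev's inequality: Pr(|X − μ| ≥ t) ≤ Var(X)/t² = 67/121 = 0.5537.

0.5537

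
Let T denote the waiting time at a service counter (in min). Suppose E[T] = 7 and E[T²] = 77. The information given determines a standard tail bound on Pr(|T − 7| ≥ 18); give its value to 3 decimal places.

0.086

The first two moments determine the variance, so Chebyshev's inequality is the sharpest standard bound available.
Var(T) = E[T²] − (E[T])² = 77 − 49 = 28.
Chebyshev's inequality: Pr(|T − μ| ≥ t) ≤ Var(T)/t² = 28/324 = 0.0864.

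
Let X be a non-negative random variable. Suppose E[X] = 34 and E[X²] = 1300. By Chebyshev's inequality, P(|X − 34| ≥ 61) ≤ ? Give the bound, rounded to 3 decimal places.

Var(X) = E[X²] − (E[X])² = 1300 − 1156 = 144.
Chebyshev's inequality: P(|X − μ| ≥ t) ≤ Var(X)/t² = 144/3721 = 0.0387.

0.039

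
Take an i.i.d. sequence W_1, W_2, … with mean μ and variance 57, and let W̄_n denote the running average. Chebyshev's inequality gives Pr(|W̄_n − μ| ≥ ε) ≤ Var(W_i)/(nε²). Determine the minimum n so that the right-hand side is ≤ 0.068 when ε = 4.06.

51

Require 57/(n·4.06²) ≤ 0.068, i.e. n ≥ 57/(0.068·4.06²) = 50.853.
The smallest integer n is 51.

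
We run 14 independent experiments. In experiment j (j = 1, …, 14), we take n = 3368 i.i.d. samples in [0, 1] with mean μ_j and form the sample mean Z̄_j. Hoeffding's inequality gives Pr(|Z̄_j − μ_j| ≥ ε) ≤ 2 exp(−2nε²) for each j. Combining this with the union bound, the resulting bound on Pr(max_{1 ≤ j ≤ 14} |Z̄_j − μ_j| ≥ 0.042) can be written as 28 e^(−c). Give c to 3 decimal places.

11.882

Union bound over the 14 events: Pr(max_{1 ≤ j ≤ 14} |Z̄_j − μ_j| ≥ 0.042) ≤ 14·2·exp(−2nε²) = 28 exp(−2·3368·0.042²).
So c = 2·3368·0.042² = 11.8823.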